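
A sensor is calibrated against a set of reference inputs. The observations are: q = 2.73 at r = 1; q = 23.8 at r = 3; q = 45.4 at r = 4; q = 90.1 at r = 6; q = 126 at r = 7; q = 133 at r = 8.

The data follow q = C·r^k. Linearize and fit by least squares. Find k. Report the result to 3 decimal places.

Let Y = ln q. Fitting Y = k·ln r + ln C by least squares:
AᵀA = [[14.4498, 8.3020]; [8.3020, 6]], rhs = [36.4164, 22.2171]ᵀ  (here Σln r = 8.3020, Σ(ln r)² = 14.4498, Σln q = 22.2171, Σln r·ln q = 36.4164).
Δ = 14.4498·6 − (8.3020)² = 17.7753; k = (36.4164·6 − 8.3020·22.2171)/17.7753 = 1.91569, ln C = (14.4498·22.2171 − 8.3020·36.4164)/17.7753 = 1.05215.

k = 1.916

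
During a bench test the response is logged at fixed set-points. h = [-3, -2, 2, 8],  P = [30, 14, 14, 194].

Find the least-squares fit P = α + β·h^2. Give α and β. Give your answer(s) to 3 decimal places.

α = 2.339, β = 2.996

The normal system MᵀM·[α, β]ᵀ = MᵀP is [[4, 81]; [81, 4209]]·[α, β]ᵀ = [252, 12798]ᵀ.
Determinant 4·4209 − 81² = 10275.
α = (252·4209 − 81·12798)/10275 = 1602/685; β = (4·12798 − 81·252)/10275 = 2052/685.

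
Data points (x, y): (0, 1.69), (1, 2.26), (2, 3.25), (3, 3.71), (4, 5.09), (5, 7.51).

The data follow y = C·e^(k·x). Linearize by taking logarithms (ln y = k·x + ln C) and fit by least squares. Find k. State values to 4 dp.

k = 0.2864

Taking logs, ln y = k·x + ln C, so regress ln y on x.
AᵀA = [[55.0000, 15.0000]; [15.0000, 6]], rhs = [23.6961, 7.4733]ᵀ  (here Σx = 15.0000, Σ(x)² = 55.0000, Σln y = 7.4733, Σx·ln y = 23.6961).
Slope k = (n·Σx·ln y − Σx·Σln y)/(n·Σ(x)² − (Σx)²) = (6·23.6961 − 15.0000·7.4733)/105.0000 = 0.28645; ln C = (Σln y − k·Σx)/n = 0.52943.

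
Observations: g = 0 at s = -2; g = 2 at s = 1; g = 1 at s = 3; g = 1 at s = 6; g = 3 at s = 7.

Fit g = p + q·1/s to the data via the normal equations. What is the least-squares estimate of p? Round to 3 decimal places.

AᵀA·[p, q]ᵀ = Aᵀg reads: 5·p + (8/7)·q = 7;  (8/7)·p + (1243/882)·q = 41/14.
(Σ1 = 5, Σ1/s = 8/7, Σ1/s·1/s = 1243/882, Σg = 7, Σ1/s·g = 41/14.)
Determinant 5·(1243/882) − (8/7)² = 5063/882.
p = (7·(1243/882) − (8/7)·(41/14))/(5063/882) = 5749/5063; q = (5·(41/14) − (8/7)·7)/(5063/882) = 5859/5063.

p = 1.135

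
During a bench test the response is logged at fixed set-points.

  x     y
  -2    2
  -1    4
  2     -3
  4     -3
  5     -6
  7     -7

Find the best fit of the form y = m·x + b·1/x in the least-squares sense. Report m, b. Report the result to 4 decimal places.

Forming MᵀM = [[99, 6]; [6, 31809/19600]] and Mᵀy = [-105, -189/20]ᵀ gives MᵀM·[m, b]ᵀ = Mᵀy.
det = 99·(31809/19600) − 6² = 2443491/19600.
m = ((-105)·(31809/19600) − 6·(-189/20))/(2443491/19600) = -247625/271499; b = (99·(-189/20) − 6·(-105))/(2443491/19600) = -665420/271499.

m = -0.9121, b = -2.4509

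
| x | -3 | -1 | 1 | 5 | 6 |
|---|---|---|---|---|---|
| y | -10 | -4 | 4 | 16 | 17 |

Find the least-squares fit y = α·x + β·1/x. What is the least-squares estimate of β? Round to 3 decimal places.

The normal system AᵀA·[α, β]ᵀ = Aᵀy is [[72, 5]; [5, 1961/900]]·[α, β]ᵀ = [220, 521/30]ᵀ.
det = 72·(1961/900) − 5² = 3297/25.
α = (220·(1961/900) − 5·(521/30))/(3297/25) = 176635/59346; β = (72·(521/30) − 5·220)/(3297/25) = 3760/3297.

β = 1.140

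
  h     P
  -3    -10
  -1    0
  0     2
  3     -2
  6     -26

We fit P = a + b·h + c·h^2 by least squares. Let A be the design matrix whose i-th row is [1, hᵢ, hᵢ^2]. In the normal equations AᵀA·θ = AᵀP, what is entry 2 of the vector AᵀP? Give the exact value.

Entry 2 ↔ basis h, so (AᵀP)_{2} = Σᵢ (h)·Pᵢ = (-3)·(-10) + (-1)·(0) + (0)·(2) + (3)·(-2) + (6)·(-26) = -132.

-132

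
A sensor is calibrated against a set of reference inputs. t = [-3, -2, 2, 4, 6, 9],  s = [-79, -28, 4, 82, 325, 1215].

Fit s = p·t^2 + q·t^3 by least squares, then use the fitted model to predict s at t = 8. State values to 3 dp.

ŝ = 832.882

Compute the Gram sums: Σt^2·t^2 = 8226, Σt^2·t^3 = 67606, Σt^3·t^3 = 583050.
And Σt^2·s = 110620, Σt^3·s = 963572.
Normal equations: [[8226, 67606]; [67606, 583050]]·[p, q]ᵀ = [110620, 963572]ᵀ.
Δ = 8226·583050 − 67606² = 225598064.
p = (110620·583050 − 67606·963572)/225598064 = -40391102/14099879; q = (8226·963572 − 67606·110620)/225598064 = 27985472/14099879.
At t = 8: ŝ = (-40391102/14099879)·(64) + (27985472/14099879)·(512) = 11743531136/14099879.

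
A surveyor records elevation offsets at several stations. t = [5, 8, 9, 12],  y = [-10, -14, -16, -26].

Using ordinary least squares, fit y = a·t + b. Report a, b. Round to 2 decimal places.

Compute the Gram sums: Σt·t = 314, Σt = 34, Σ1 = 4.
Moment sums: Σt·y = -618, Σy = -66.
MᵀM·[a, b]ᵀ = Mᵀy becomes [[314, 34]; [34, 4]]·[a, b]ᵀ = [-618, -66]ᵀ.
Determinant 314·4 − 34² = 100.
a = ((-618)·4 − 34·(-66))/100 = -57/25; b = (314·(-66) − 34·(-618))/100 = 72/25.

a = -2.28, b = 2.88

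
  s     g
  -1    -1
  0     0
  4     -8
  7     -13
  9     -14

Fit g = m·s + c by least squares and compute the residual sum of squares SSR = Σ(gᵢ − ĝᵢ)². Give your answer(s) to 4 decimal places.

Setting ∂/∂m … = 0 gives: 147·m + 19·c = -248;  19·m + 5·c = -36.
(Σs·s = 147, Σs = 19, Σ1 = 5, Σs·g = -248, Σg = -36.)
Eliminating c: 5·(row 1) − 19·(row 2) gives 374·m = 5·(-248) − 19·(-36) = -556, so m = -278/187.
Then c = ((-36) − 19·(-278/187))/5 = -290/187.
Residuals: -175/187, 290/187, -94/187, -195/187, 174/187; SSR = 1026/187.

SSR = 5.4866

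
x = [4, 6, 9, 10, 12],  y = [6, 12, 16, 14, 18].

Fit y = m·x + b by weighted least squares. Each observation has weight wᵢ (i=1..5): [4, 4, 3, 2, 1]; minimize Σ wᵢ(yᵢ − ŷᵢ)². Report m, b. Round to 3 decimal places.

With design matrix M, MᵀWM = [[795, 99]; [99, 14]] and MᵀWy = [1312, 166]ᵀ.
Eliminating b: 14·(row 1) − 99·(row 2) gives 1329·m = 14·1312 − 99·166 = 1934, so m = 1934/1329.
Then b = (166 − 99·(1934/1329))/14 = 694/443.

m = 1.455, b = 1.567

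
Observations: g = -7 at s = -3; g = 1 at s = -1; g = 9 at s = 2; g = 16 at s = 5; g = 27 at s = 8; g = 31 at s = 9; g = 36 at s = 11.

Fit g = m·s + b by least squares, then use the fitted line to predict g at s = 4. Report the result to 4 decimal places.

ĝ = 14.8433

With design matrix X, XᵀX = [[305, 31]; [31, 7]] and Xᵀg = [1009, 113]ᵀ.
Eliminating b: 7·(row 1) − 31·(row 2) gives 1174·m = 7·1009 − 31·113 = 3560, so m = 1780/587.
Then b = (113 − 31·(1780/587))/7 = 1593/587.
At s = 4: ĝ = (1780/587)·(4) + (1593/587)·(1) = 8713/587.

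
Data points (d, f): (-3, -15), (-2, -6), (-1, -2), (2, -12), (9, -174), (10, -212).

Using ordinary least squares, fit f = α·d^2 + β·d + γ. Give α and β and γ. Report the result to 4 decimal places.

From the data, Σd^2·d^2 = 16675, Σd^2·d = 1701, Σd^2 = 199, Σd·d = 199, Σd = 15, Σ1 = 6.
Right-hand side: Σd^2·f = -35503, Σd·f = -3651, Σf = -421.
Normal equations: [[16675, 1701, 199]; [1701, 199, 15]; [199, 15, 6]]·[α, β, γ]ᵀ = [-35503, -3651, -421]ᵀ.
Inverting the 3×3 Gram matrix, [α, β, γ]ᵀ = [-210833/107204, -153759/107204, -72561/53602]ᵀ.

α = -1.9667, β = -1.4343, γ = -1.3537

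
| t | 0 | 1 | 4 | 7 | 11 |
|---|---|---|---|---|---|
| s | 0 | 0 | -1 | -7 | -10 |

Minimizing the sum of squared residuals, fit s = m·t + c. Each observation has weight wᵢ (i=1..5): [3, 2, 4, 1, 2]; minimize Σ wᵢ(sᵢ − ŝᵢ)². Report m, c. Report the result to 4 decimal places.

m = -0.9460, c = 1.1219

The normal system MᵀWM·[m, c]ᵀ = MᵀWs is [[357, 47]; [47, 12]]·[m, c]ᵀ = [-285, -31]ᵀ.
Eliminating c: 12·(row 1) − 47·(row 2) gives 2075·m = 12·(-285) − 47·(-31) = -1963, so m = -1963/2075.
Then c = ((-31) − 47·(-1963/2075))/12 = 2328/2075.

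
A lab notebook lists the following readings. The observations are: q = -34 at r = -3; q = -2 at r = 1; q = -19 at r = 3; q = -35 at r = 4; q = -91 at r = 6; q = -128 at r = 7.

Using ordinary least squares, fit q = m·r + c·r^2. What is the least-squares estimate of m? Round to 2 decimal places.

m = 2.60

Compute the Gram sums: Σr·r = 120, Σr·r^2 = 624, Σr^2·r^2 = 4116.
Right-hand side: Σr·q = -1539, Σr^2·q = -10587.
So XᵀX·[m, c]ᵀ = Xᵀq: [[120, 624]; [624, 4116]]·[m, c]ᵀ = [-1539, -10587]ᵀ.
Eliminating c: 4116·(row 1) − 624·(row 2) gives 104544·m = 4116·(-1539) − 624·(-10587) = 271764, so m = 7549/2904.
Then c = ((-10587) − 624·(7549/2904))/4116 = -4307/1452.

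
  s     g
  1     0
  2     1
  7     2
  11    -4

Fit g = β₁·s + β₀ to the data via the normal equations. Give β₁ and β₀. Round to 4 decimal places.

Compute the Gram sums: Σs·s = 175, Σs = 21, Σ1 = 4.
Right-hand side: Σs·g = -28, Σg = -1.
Determinant 175·4 − 21² = 259.
β₁ = ((-28)·4 − 21·(-1))/259 = -13/37; β₀ = (175·(-1) − 21·(-28))/259 = 59/37.

β₁ = -0.3514, β₀ = 1.5946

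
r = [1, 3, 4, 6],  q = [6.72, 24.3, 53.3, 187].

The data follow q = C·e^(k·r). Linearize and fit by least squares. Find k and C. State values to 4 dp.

k = 0.6698, C = 3.4255

Taking logs, ln q = k·r + ln C, so regress ln q on r.
Over the data: Σr = 14.0000, Σ(r)² = 62.0000, Σln q = 14.3026, Σr·ln q = 58.7669.
Normal system: [[62.0000, 14.0000]; [14.0000, 4]]·[k, ln C]ᵀ = [58.7669, 14.3026]ᵀ.
Solving (det = 52.0000): k = 0.66983, ln C = 1.23125, so C = exp(1.23125) = 3.42551.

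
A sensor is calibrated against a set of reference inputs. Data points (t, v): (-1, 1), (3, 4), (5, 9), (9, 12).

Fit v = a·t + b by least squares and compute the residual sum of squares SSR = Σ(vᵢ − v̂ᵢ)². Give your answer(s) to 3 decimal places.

SSR = 3.769

Forming MᵀM = [[116, 16]; [16, 4]] and Mᵀv = [164, 26]ᵀ gives MᵀM·[a, b]ᵀ = Mᵀv.
Determinant 116·4 − 16² = 208.
a = (164·4 − 16·26)/208 = 15/13; b = (116·26 − 16·164)/208 = 49/26.
Residuals: 7/26, -35/26, 35/26, -7/26; SSR = 49/13.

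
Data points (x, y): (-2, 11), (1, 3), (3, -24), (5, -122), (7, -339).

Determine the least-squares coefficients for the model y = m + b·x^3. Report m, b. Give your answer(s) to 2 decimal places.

The normal system AᵀA·[m, b]ᵀ = Aᵀy is [[5, 488]; [488, 134068]]·[m, b]ᵀ = [-471, -132260]ᵀ.
Δ = 5·134068 − 488² = 432196.
m = ((-471)·134068 − 488·(-132260))/432196 = 349213/108049; b = (5·(-132260) − 488·(-471))/432196 = -107863/108049.

m = 3.23, b = -1.00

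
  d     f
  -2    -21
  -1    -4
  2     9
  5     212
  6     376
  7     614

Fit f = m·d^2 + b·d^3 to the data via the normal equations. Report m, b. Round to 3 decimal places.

m = -1.633, b = 2.021

Sums needed: Σd^2·d^2 = 4355, Σd^2·d^3 = 27707, Σd^3·d^3 = 180059.
For Mᵀf: Σd^2·f = 48870, Σd^3·f = 318562.
So MᵀM·[m, b]ᵀ = Mᵀf: [[4355, 27707]; [27707, 180059]]·[m, b]ᵀ = [48870, 318562]ᵀ.
Eliminating b: 180059·(row 1) − 27707·(row 2) gives 16479096·m = 180059·48870 − 27707·318562 = -26914004, so m = -6728501/4119774.
Then b = (318562 − 27707·(-6728501/4119774))/180059 = 8324105/4119774.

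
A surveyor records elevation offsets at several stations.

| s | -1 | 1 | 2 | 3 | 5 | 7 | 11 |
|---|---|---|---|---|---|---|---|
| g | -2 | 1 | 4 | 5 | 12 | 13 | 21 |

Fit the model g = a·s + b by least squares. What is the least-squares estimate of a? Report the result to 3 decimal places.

a = 1.959

Compute the Gram sums: Σs·s = 210, Σs = 28, Σ1 = 7.
Moment sums: Σs·g = 408, Σg = 54.
MᵀM·[a, b]ᵀ = Mᵀg becomes [[210, 28]; [28, 7]]·[a, b]ᵀ = [408, 54]ᵀ.
Eliminating b: 7·(row 1) − 28·(row 2) gives 686·a = 7·408 − 28·54 = 1344, so a = 96/49.
Then b = (54 − 28·(96/49))/7 = -6/49.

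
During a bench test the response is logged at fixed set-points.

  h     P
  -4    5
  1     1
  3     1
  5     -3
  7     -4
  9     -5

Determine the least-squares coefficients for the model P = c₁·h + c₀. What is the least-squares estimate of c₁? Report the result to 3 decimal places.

The normal system XᵀX·[c₁, c₀]ᵀ = XᵀP is [[181, 21]; [21, 6]]·[c₁, c₀]ᵀ = [-104, -5]ᵀ.
Δ = 181·6 − 21² = 645.
c₁ = ((-104)·6 − 21·(-5))/645 = -173/215; c₀ = (181·(-5) − 21·(-104))/645 = 1279/645.

c₁ = -0.805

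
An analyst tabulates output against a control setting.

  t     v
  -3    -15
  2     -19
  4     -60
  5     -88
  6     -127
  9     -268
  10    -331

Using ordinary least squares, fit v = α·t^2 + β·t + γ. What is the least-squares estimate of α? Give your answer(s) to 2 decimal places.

α = -2.97

Sums needed: Σt^2·t^2 = 18835, Σt^2·t = 2115, Σt^2 = 271, Σt·t = 271, Σt = 33, Σ1 = 7.
And Σt^2·v = -62751, Σt·v = -7157, Σv = -908.
Row-reducing yields α = -2718953/916242, β = -1035491/305414, γ = 528724/458121.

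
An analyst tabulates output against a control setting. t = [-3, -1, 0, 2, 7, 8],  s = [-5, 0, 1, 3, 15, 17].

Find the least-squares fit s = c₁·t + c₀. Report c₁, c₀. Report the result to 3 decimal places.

Entries of AᵀA: Σt·t = 127, Σt = 13, Σ1 = 6.
Right-hand side: Σt·s = 262, Σs = 31.
AᵀA·[c₁, c₀]ᵀ = Aᵀs becomes [[127, 13]; [13, 6]]·[c₁, c₀]ᵀ = [262, 31]ᵀ.
Determinant 127·6 − 13² = 593.
c₁ = (262·6 − 13·31)/593 = 1169/593; c₀ = (127·31 − 13·262)/593 = 531/593.

c₁ = 1.971, c₀ = 0.895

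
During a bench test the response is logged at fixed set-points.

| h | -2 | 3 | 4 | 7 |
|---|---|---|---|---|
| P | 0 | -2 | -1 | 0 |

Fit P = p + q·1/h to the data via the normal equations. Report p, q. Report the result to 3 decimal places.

The normal equations are: 4·p + (19/84)·q = -3;  (19/84)·p + (3133/7056)·q = -11/12.
Determinant 4·(3133/7056) − (19/84)² = 4057/2352.
p = ((-3)·(3133/7056) − (19/84)·(-11/12))/(4057/2352) = -7936/12171; q = (4·(-11/12) − (19/84)·(-3))/(4057/2352) = -7028/4057.

p = -0.652, q = -1.732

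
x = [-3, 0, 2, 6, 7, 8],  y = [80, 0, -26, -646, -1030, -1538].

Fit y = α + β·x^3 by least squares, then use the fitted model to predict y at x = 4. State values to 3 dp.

ŷ = -192.565

Compute the Gram sums: Σ1 = 6, Σx^3 = 1052, Σx^3·x^3 = 427242.
For Mᵀy: Σy = -3160, Σx^3·y = -1282650.
Determinant 6·427242 − 1052² = 1456748.
α = ((-3160)·427242 − 1052·(-1282650))/1456748 = -184230/364187; β = (6·(-1282650) − 1052·(-3160))/1456748 = -1092895/364187.
At x = 4: ŷ = (-184230/364187)·(1) + (-1092895/364187)·(64) = -70129510/364187.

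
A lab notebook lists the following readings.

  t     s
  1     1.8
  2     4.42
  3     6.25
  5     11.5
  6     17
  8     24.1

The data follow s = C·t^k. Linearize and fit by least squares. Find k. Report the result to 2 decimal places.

With ln sᵢ as the transformed response and ln tᵢ as the regressor:
Σln t = 7.2724, Σ(ln t)² = 11.8122, Σln s = 12.3643, Σln t·ln s = 18.6679.
Equations: 11.8122·k + 7.2724·ln C = 18.6679;  7.2724·k + 6·ln C = 12.3643.
Slope k = (n·Σln t·ln s − Σln t·Σln s)/(n·Σ(ln t)² − (Σln t)²) = (6·18.6679 − 7.2724·12.3643)/17.9853 = 1.22819; ln C = (Σln s − k·Σln t)/n = 0.57207.

k = 1.23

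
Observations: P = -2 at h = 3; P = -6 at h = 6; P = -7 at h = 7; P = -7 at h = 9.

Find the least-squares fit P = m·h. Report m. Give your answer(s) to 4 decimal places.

The normal equations are: 175·m = -154.
(Σh·h = 175, Σh·P = -154.)
m = (-154)/175 = -0.88.

m = -0.8800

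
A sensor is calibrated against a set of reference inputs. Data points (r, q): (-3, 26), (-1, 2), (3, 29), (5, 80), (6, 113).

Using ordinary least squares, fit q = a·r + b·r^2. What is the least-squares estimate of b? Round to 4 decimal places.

The normal equations are: 80·a + 340·b = 1085;  340·a + 2084·b = 6565.
Determinant 80·2084 − 340² = 51120.
a = (1085·2084 − 340·6565)/51120 = 121/213; b = (80·6565 − 340·1085)/51120 = 2605/852.

b = 3.0575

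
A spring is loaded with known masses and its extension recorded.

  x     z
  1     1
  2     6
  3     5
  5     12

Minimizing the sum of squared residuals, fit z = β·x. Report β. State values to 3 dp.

β = 2.256

Compute the Gram sums: Σx·x = 39.
And Σx·z = 88.
β = 88/39 = 2.25641.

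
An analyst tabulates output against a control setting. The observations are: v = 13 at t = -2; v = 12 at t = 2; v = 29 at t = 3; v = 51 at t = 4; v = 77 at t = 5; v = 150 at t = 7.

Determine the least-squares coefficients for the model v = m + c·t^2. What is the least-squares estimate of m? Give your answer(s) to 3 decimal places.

m = 0.984

XᵀX·[m, c]ᵀ = Xᵀv reads: 6·m + 107·c = 332;  107·m + 3395·c = 10452.
(Σ1 = 6, Σt^2 = 107, Σt^2·t^2 = 3395, Σv = 332, Σt^2·v = 10452.)
Eliminating c: 3395·(row 1) − 107·(row 2) gives 8921·m = 3395·332 − 107·10452 = 8776, so m = 8776/8921.
Then c = (10452 − 107·(8776/8921))/3395 = 27188/8921.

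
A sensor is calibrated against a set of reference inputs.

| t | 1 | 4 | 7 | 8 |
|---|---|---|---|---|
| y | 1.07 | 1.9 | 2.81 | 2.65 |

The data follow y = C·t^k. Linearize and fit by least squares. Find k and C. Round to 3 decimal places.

k = 0.461, C = 1.057

Taking logs, ln y = k·ln t + ln C, so regress ln y on ln t.
AᵀA = [[10.0325, 5.4116]; [5.4116, 4]], rhs = [4.9268, 2.7173]ᵀ  (here Σln t = 5.4116, Σ(ln t)² = 10.0325, Σln y = 2.7173, Σln t·ln y = 4.9268).
Slope k = (n·Σln t·ln y − Σln t·Σln y)/(n·Σ(ln t)² − (Σln t)²) = (4·4.9268 − 5.4116·2.7173)/10.8439 = 0.46132; ln C = (Σln y − k·Σln t)/n = 0.05520, so C = exp(0.05520) = 1.05675.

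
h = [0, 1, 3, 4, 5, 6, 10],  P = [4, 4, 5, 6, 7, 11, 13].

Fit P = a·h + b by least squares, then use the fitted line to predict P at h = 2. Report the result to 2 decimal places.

From the data, Σh·h = 187, Σh = 29, Σ1 = 7.
Moment sums: Σh·P = 274, ΣP = 50.
So AᵀA·[a, b]ᵀ = AᵀP: [[187, 29]; [29, 7]]·[a, b]ᵀ = [274, 50]ᵀ.
Determinant 187·7 − 29² = 468.
a = (274·7 − 29·50)/468 = 1; b = (187·50 − 29·274)/468 = 3.
At h = 2: P̂ = (1)·(2) + (3)·(1) = 5.

P̂ = 5.00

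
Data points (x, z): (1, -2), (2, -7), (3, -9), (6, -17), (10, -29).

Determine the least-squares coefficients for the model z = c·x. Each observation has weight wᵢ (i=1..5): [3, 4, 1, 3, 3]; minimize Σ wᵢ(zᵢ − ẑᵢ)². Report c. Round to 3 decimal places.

Normal-equation sums: Σwᵢ·x·x = 436.
Right-hand side: Σwᵢ·x·z = -1265.
MᵀWM·[c]ᵀ = MᵀWz becomes [[436]]·[c]ᵀ = [-1265]ᵀ.
Hence c = -1265 / 436 ≈ -2.90138.

c = -2.901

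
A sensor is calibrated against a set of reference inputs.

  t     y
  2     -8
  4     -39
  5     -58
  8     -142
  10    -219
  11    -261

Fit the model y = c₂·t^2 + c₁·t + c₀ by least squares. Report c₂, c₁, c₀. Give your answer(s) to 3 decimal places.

Sums needed: Σt^2·t^2 = 29634, Σt^2·t = 3040, Σt^2 = 330, Σt·t = 330, Σt = 40, Σ1 = 6.
For Xᵀy: Σt^2·y = -64675, Σt·y = -6659, Σy = -727.
XᵀX·[c₂, c₁, c₀]ᵀ = Xᵀy becomes [[29634, 3040, 330]; [3040, 330, 40]; [330, 40, 6]]·[c₂, c₁, c₀]ᵀ = [-64675, -6659, -727]ᵀ.
Inverting the 3×3 Gram matrix, [c₂, c₁, c₀]ᵀ = [-689/362, -6103/1810, 1085/181]ᵀ.

c₂ = -1.903, c₁ = -3.372, c₀ = 5.994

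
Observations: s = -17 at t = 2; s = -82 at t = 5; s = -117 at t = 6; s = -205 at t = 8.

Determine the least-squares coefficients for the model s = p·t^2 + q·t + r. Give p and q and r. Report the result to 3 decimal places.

From the data, Σt^2·t^2 = 6033, Σt^2·t = 861, Σt^2 = 129, Σt·t = 129, Σt = 21, Σ1 = 4.
Right-hand side: Σt^2·s = -19450, Σt·s = -2786, Σs = -421.
Normal equations: [[6033, 861, 129]; [861, 129, 21]; [129, 21, 4]]·[p, q, r]ᵀ = [-19450, -2786, -421]ᵀ.
Solving the 3×3 system (Gaussian elimination) gives p = -16/5, q = 49/75, r = -137/25.

p = -3.200, q = 0.653, r = -5.480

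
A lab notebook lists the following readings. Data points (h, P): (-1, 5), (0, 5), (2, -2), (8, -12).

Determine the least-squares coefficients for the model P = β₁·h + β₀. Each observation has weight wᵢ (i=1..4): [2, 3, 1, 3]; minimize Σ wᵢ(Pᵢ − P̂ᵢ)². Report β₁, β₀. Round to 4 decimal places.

β₁ = -1.9950, β₀ = 3.8756

Setting ∂/∂β₁ … = 0 gives: 198·β₁ + 24·β₀ = -302;  24·β₁ + 9·β₀ = -13.
Δ = 198·9 − 24² = 1206.
β₁ = ((-302)·9 − 24·(-13))/1206 = -401/201; β₀ = (198·(-13) − 24·(-302))/1206 = 779/201.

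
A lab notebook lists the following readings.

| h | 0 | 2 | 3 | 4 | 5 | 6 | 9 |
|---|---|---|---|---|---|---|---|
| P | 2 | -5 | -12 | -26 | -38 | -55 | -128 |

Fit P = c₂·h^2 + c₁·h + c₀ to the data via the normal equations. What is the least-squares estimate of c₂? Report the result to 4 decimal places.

c₂ = -1.5845

From the data, Σh^2·h^2 = 8835, Σh^2·h = 1169, Σh^2 = 171, Σh·h = 171, Σh = 29, Σ1 = 7.
For MᵀP: Σh^2·P = -13842, Σh·P = -1822, ΣP = -262.
Solving the 3×3 system (Gaussian elimination) gives c₂ = -17159/10829, c₁ = -111/833, c₀ = 19834/10829.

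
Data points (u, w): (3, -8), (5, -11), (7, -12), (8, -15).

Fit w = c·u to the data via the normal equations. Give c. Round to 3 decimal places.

With design matrix X, XᵀX = [[147]] and Xᵀw = [-283]ᵀ.
c = (-283)/147 = -1.92517.

c = -1.925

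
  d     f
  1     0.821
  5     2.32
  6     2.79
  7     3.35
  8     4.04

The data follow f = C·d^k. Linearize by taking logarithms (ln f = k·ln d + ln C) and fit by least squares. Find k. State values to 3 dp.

k = 0.728

Taking logs, ln f = k·ln d + ln C, so regress ln f on ln d.
XᵀX = [[13.9113, 7.4265]; [7.4265, 5]], rhs = [8.4488, 4.2756]ᵀ  (here Σln d = 7.4265, Σ(ln d)² = 13.9113, Σln f = 4.2756, Σln d·ln f = 8.4488).
Solving (det = 14.4030): k = 0.72840, ln C = -0.22679.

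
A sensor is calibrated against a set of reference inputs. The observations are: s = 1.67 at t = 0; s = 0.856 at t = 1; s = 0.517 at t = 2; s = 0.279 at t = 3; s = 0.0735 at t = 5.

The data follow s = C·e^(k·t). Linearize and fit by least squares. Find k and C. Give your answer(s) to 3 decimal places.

k = -0.618, C = 1.683

With ln sᵢ as the transformed response and tᵢ as the regressor:
Σt = 11.0000, Σ(t)² = 39.0000, Σln s = -4.1894, Σt·ln s = -18.3569.
Equations: 39.0000·k + 11.0000·ln C = -18.3569;  11.0000·k + 5·ln C = -4.1894.
Solving (det = 74.0000): k = -0.61758, ln C = 0.52081, so C = exp(0.52081) = 1.68338.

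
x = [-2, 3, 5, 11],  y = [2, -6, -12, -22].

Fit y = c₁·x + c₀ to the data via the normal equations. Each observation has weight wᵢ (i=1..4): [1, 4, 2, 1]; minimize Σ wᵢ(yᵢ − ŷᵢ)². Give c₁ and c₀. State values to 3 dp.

Forming MᵀWM = [[211, 31]; [31, 8]] and MᵀWy = [-438, -68]ᵀ gives MᵀWM·[c₁, c₀]ᵀ = MᵀWy.
Eliminating c₀: 8·(row 1) − 31·(row 2) gives 727·c₁ = 8·(-438) − 31·(-68) = -1396, so c₁ = -1396/727.
Then c₀ = ((-68) − 31·(-1396/727))/8 = -770/727.

c₁ = -1.920, c₀ = -1.059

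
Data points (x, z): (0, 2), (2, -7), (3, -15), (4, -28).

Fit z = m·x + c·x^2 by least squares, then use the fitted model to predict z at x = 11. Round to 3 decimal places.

ẑ = -216.064

From the data, Σx·x = 29, Σx·x^2 = 99, Σx^2·x^2 = 353.
Right-hand side: Σx·z = -171, Σx^2·z = -611.
So AᵀA·[m, c]ᵀ = Aᵀz: [[29, 99]; [99, 353]]·[m, c]ᵀ = [-171, -611]ᵀ.
Determinant 29·353 − 99² = 436.
m = ((-171)·353 − 99·(-611))/436 = 63/218; c = (29·(-611) − 99·(-171))/436 = -395/218.
At x = 11: ẑ = (63/218)·(11) + (-395/218)·(121) = -23551/109.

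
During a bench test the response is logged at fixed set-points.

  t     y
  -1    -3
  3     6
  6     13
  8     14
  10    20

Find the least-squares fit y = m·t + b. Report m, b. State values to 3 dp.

The normal system XᵀX·[m, b]ᵀ = Xᵀy is [[210, 26]; [26, 5]]·[m, b]ᵀ = [411, 50]ᵀ.
Δ = 210·5 − 26² = 374.
m = (411·5 − 26·50)/374 = 755/374; b = (210·50 − 26·411)/374 = -93/187.

m = 2.019, b = -0.497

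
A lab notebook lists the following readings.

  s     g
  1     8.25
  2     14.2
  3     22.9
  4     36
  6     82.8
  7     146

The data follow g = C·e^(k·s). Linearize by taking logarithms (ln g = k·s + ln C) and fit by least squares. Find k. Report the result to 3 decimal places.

k = 0.466

Linearized form: ln g = k·s + ln C. From the 6 transformed points,
Σs = 23.0000, Σ(s)² = 115.0000, Σln g = 20.8781, Σs·ln g = 92.5280.
Equations: 115.0000·k + 23.0000·ln C = 92.5280;  23.0000·k + 6·ln C = 20.8781.
Solving (det = 161.0000): k = 0.46566, ln C = 1.69468.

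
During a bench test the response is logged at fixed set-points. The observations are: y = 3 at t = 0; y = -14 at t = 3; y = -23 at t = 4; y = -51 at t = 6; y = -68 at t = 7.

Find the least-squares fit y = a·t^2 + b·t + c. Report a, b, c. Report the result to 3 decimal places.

a = -1.167, b = -1.967, c = 2.933

Compute the Gram sums: Σt^2·t^2 = 4034, Σt^2·t = 650, Σt^2 = 110, Σt·t = 110, Σt = 20, Σ1 = 5.
For Xᵀy: Σt^2·y = -5662, Σt·y = -916, Σy = -153.
So XᵀX·[a, b, c]ᵀ = Xᵀy: [[4034, 650, 110]; [650, 110, 20]; [110, 20, 5]]·[a, b, c]ᵀ = [-5662, -916, -153]ᵀ.
Inverting the 3×3 Gram matrix, [a, b, c]ᵀ = [-7/6, -59/30, 44/15]ᵀ.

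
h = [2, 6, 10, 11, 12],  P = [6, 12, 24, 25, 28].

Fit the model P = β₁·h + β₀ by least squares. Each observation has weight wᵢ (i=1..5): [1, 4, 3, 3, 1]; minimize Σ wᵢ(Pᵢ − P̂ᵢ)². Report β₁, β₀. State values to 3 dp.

β₁ = 2.417, β₀ = -1.260

Entries of MᵀWM: Σwᵢ·h·h = 955, Σwᵢ·h = 101, Σwᵢ·1 = 12.
Moment sums: Σwᵢ·h·P = 2181, Σwᵢ·P = 229.
MᵀWM·[β₁, β₀]ᵀ = MᵀWP becomes [[955, 101]; [101, 12]]·[β₁, β₀]ᵀ = [2181, 229]ᵀ.
Δ = 955·12 − 101² = 1259.
β₁ = (2181·12 − 101·229)/1259 = 3043/1259; β₀ = (955·229 − 101·2181)/1259 = -1586/1259.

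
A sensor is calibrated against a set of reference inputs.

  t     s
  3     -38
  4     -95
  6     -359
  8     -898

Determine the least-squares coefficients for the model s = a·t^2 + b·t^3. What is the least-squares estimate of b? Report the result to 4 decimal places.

Sums needed: Σt^2·t^2 = 5729, Σt^2·t^3 = 41811, Σt^3·t^3 = 313625.
For Xᵀs: Σt^2·s = -72258, Σt^3·s = -544426.
Eliminating b: 313625·(row 1) − 41811·(row 2) gives 48597904·a = 313625·(-72258) − 41811·(-544426) = 101080236, so a = 25270059/12149476.
Then b = ((-544426) − 41811·(25270059/12149476))/313625 = -24459329/12149476.

b = -2.0132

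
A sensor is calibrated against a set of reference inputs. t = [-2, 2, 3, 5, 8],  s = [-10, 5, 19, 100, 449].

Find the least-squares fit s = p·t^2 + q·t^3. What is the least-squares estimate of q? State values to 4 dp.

q = 0.9877

Entries of MᵀM: Σt^2·t^2 = 4834, Σt^2·t^3 = 36136, Σt^3·t^3 = 278626.
For Mᵀs: Σt^2·s = 31387, Σt^3·s = 243021.
So MᵀM·[p, q]ᵀ = Mᵀs: [[4834, 36136]; [36136, 278626]]·[p, q]ᵀ = [31387, 243021]ᵀ.
Eliminating q: 278626·(row 1) − 36136·(row 2) gives 41067588·p = 278626·31387 − 36136·243021 = -36572594, so p = -18286297/20533794.
Then q = (243021 − 36136·(-18286297/20533794))/278626 = 20281441/20533794.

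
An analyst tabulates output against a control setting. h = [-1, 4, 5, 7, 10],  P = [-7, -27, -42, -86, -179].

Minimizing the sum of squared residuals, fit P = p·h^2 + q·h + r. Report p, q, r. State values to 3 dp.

With design matrix X, XᵀX = [[13283, 1531, 191]; [1531, 191, 25]; [191, 25, 5]] and XᵀP = [-23603, -2703, -341]ᵀ.
Row-reducing yields p = -17114/8799, q = 16307/8799, r = -27872/8799.

p = -1.945, q = 1.853, r = -3.168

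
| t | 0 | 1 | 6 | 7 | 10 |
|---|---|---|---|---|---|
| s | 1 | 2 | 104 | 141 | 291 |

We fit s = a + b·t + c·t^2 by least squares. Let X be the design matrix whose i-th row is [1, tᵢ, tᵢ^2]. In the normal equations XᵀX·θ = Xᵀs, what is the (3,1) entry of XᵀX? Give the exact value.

186

Row 3 ↔ basis t^2, column 1 ↔ basis 1, so (XᵀX)_{3,1} = Σᵢ t^2 = (0)·(1) + (1)·(1) + (36)·(1) + (49)·(1) + (100)·(1) = 186.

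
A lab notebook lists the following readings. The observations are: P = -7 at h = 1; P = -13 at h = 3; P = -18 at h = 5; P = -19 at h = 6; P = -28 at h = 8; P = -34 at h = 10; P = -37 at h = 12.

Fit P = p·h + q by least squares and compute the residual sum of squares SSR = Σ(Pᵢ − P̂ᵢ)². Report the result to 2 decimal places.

SSR = 9.82

The normal equations are: 379·p + 45·q = -1258;  45·p + 7·q = -156.
(Σh·h = 379, Σh = 45, Σ1 = 7, Σh·P = -1258, ΣP = -156.)
Determinant 379·7 − 45² = 628.
p = ((-1258)·7 − 45·(-156))/628 = -893/314; q = (379·(-156) − 45·(-1258))/628 = -1257/314.
Residuals: -24/157, -73/157, 35/157, 649/314, -391/314, -489/314, 355/314; SSR = 1541/157.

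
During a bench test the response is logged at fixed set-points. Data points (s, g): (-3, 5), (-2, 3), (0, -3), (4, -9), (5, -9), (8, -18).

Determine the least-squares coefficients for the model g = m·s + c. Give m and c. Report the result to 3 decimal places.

Compute the Gram sums: Σs·s = 118, Σs = 12, Σ1 = 6.
And Σs·g = -246, Σg = -31.
So MᵀM·[m, c]ᵀ = Mᵀg: [[118, 12]; [12, 6]]·[m, c]ᵀ = [-246, -31]ᵀ.
Eliminating c: 6·(row 1) − 12·(row 2) gives 564·m = 6·(-246) − 12·(-31) = -1104, so m = -92/47.
Then c = ((-31) − 12·(-92/47))/6 = -353/282.

m = -1.957, c = -1.252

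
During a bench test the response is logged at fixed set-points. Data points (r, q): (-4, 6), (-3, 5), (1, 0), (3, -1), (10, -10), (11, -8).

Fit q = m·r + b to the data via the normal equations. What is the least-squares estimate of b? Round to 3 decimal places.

The normal system XᵀX·[m, b]ᵀ = Xᵀq is [[256, 18]; [18, 6]]·[m, b]ᵀ = [-230, -8]ᵀ.
det = 256·6 − 18² = 1212.
m = ((-230)·6 − 18·(-8))/1212 = -103/101; b = (256·(-8) − 18·(-230))/1212 = 523/303.

b = 1.726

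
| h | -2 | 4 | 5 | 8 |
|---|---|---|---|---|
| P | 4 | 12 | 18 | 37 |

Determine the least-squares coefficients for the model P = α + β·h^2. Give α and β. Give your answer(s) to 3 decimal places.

α = 3.049, β = 0.539

The normal system XᵀX·[α, β]ᵀ = XᵀP is [[4, 109]; [109, 4993]]·[α, β]ᵀ = [71, 3026]ᵀ.
Determinant 4·4993 − 109² = 8091.
α = (71·4993 − 109·3026)/8091 = 2741/899; β = (4·3026 − 109·71)/8091 = 485/899.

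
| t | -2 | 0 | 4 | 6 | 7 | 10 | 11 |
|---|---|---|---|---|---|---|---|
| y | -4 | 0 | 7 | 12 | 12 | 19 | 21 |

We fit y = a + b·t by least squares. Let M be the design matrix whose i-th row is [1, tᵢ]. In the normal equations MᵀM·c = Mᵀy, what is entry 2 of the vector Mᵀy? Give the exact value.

613

Entry 2 ↔ basis t, so (Mᵀy)_{2} = Σᵢ (t)·yᵢ = (-2)·(-4) + (0)·(0) + (4)·(7) + (6)·(12) + (7)·(12) + (10)·(19) + (11)·(21) = 613.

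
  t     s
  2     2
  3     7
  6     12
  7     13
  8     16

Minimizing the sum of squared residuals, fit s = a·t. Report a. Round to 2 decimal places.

a = 1.95

Compute the Gram sums: Σt·t = 162.
For Xᵀs: Σt·s = 316.
So XᵀX·[a]ᵀ = Xᵀs: [[162]]·[a]ᵀ = [316]ᵀ.
Hence a = 316 / 162 ≈ 1.95062.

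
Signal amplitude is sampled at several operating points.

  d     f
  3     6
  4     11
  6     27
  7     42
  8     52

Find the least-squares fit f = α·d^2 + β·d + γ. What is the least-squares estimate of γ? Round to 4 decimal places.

Setting ∂/∂α … = 0 gives: 8130·α + 1162·β + 174·γ = 6588;  1162·α + 174·β + 28·γ = 934;  174·α + 28·β + 5·γ = 138.
(Σd^2·d^2 = 8130, Σd^2·d = 1162, Σd^2 = 174, Σd·d = 174, Σd = 28, Σ1 = 5, Σd^2·f = 6588, Σd·f = 934, Σf = 138.)
Solving the 3×3 system (Gaussian elimination) gives α = 589/616, β = -93/88, γ = 75/308.

γ = 0.2435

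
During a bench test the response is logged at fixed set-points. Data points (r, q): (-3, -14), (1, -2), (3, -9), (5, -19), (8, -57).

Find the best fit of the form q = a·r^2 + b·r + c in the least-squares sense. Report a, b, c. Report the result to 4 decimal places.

a = -0.9906, b = 1.1226, c = -1.9469

The normal equations are: 4884·a + 638·b + 108·c = -4332;  638·a + 108·b + 14·c = -538;  108·a + 14·b + 5·c = -101.
Row-reducing yields a = -77878/78619, b = 88260/78619, c = -153067/78619.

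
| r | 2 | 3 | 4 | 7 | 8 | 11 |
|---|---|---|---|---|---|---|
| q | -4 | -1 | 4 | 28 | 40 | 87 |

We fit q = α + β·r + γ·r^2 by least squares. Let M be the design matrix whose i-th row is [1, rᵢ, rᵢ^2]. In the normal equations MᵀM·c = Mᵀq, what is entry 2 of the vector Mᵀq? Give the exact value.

1478

Entry 2 ↔ basis r, so (Mᵀq)_{2} = Σᵢ (r)·qᵢ = (2)·(-4) + (3)·(-1) + (4)·(4) + (7)·(28) + (8)·(40) + (11)·(87) = 1478.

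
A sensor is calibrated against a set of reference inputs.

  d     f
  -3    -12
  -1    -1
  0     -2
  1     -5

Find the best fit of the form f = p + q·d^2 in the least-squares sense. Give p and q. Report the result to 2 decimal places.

Setting ∂/∂p … = 0 gives: 4·p + 11·q = -20;  11·p + 83·q = -114.
Δ = 4·83 − 11² = 211.
p = ((-20)·83 − 11·(-114))/211 = -406/211; q = (4·(-114) − 11·(-20))/211 = -236/211.

p = -1.92, q = -1.12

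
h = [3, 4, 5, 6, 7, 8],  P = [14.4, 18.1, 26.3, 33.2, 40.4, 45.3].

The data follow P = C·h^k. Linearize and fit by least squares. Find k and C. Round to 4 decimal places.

With ln Pᵢ as the transformed response and ln hᵢ as the regressor:
AᵀA = [[17.0401, 9.9115]; [9.9115, 6]], rhs = [33.6099, 19.8474]ᵀ  (here Σln h = 9.9115, Σ(ln h)² = 17.0401, Σln P = 19.8474, Σln h·ln P = 33.6099).
Solving (det = 4.0036): k = 1.23454, ln C = 1.26855, so C = exp(1.26855) = 3.55569.

k = 1.2345, C = 3.5557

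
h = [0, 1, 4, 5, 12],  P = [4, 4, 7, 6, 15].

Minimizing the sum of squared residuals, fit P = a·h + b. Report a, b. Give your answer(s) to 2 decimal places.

Forming AᵀA = [[186, 22]; [22, 5]] and AᵀP = [242, 36]ᵀ gives AᵀA·[a, b]ᵀ = AᵀP.
Δ = 186·5 − 22² = 446.
a = (242·5 − 22·36)/446 = 209/223; b = (186·36 − 22·242)/446 = 686/223.

a = 0.94, b = 3.08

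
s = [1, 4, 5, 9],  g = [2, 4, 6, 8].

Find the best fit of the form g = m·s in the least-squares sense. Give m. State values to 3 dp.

With design matrix X, XᵀX = [[123]] and Xᵀg = [120]ᵀ.
m = 120/123 = 0.97561.

m = 0.976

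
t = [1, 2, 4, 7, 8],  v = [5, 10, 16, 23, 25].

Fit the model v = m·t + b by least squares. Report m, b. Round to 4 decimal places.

From the data, Σt·t = 134, Σt = 22, Σ1 = 5.
And Σt·v = 450, Σv = 79.
Normal equations: [[134, 22]; [22, 5]]·[m, b]ᵀ = [450, 79]ᵀ.
Eliminating b: 5·(row 1) − 22·(row 2) gives 186·m = 5·450 − 22·79 = 512, so m = 256/93.
Then b = (79 − 22·(256/93))/5 = 343/93.

m = 2.7527, b = 3.6882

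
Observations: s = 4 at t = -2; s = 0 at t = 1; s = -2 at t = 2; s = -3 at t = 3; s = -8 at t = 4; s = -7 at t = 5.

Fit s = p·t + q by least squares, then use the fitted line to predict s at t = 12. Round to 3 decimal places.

XᵀX·[p, q]ᵀ = Xᵀs reads: 59·p + 13·q = -88;  13·p + 6·q = -16.
det = 59·6 − 13² = 185.
p = ((-88)·6 − 13·(-16))/185 = -64/37; q = (59·(-16) − 13·(-88))/185 = 40/37.
At t = 12: ŝ = (-64/37)·(12) + (40/37)·(1) = -728/37.

ŝ = -19.676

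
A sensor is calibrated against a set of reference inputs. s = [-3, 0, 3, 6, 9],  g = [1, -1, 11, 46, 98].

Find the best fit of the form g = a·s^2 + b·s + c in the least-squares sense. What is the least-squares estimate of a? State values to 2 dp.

a = 1.04

Entries of XᵀX: Σs^2·s^2 = 8019, Σs^2·s = 945, Σs^2 = 135, Σs·s = 135, Σs = 15, Σ1 = 5.
Right-hand side: Σs^2·g = 9702, Σs·g = 1188, Σg = 155.
Normal equations: [[8019, 945, 135]; [945, 135, 15]; [135, 15, 5]]·[a, b, c]ᵀ = [9702, 1188, 155]ᵀ.
Row-reducing yields a = 131/126, b = 377/210, c = -86/35.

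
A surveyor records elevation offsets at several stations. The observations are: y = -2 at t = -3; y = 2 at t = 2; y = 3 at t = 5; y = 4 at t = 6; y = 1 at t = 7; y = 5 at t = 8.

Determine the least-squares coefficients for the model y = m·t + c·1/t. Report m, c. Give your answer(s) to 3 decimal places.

The normal system AᵀA·[m, c]ᵀ = Aᵀy is [[187, 6]; [6, 328049/705600]]·[m, c]ᵀ = [96, 3109/840]ᵀ.
Δ = 187·(328049/705600) − 6² = 35943563/705600.
m = (96·(328049/705600) − 6·(3109/840))/(35943563/705600) = 15823344/35943563; c = (187·(3109/840) − 6·96)/(35943563/705600) = 81936120/35943563.

m = 0.440, c = 2.280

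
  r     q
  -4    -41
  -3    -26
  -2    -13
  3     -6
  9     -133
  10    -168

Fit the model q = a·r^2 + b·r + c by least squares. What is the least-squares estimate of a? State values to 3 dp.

a = -2.008

The normal system XᵀX·[a, b, c]ᵀ = Xᵀq is [[16995, 1657, 219]; [1657, 219, 13]; [219, 13, 6]]·[a, b, c]ᵀ = [-28569, -2627, -387]ᵀ.
Row-reducing yields a = -16035/7987, b = 122532/39935, c = 85094/39935.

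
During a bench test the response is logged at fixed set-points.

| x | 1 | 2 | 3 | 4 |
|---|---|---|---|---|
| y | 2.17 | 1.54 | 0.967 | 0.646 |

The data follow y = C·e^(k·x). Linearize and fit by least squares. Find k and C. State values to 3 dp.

k = -0.410, C = 3.350

With ln yᵢ as the transformed response and xᵢ as the regressor:
Over the data: Σx = 10.0000, Σ(x)² = 30.0000, Σln y = 0.7360, Σx·ln y = -0.2102.
Normal system: [[30.0000, 10.0000]; [10.0000, 4]]·[k, ln C]ᵀ = [-0.2102, 0.7360]ᵀ.
Slope k = (n·Σx·ln y − Σx·Σln y)/(n·Σ(x)² − (Σx)²) = (4·-0.2102 − 10.0000·0.7360)/20.0000 = -0.41004; ln C = (Σln y − k·Σx)/n = 1.20910, so C = exp(1.20910) = 3.35046.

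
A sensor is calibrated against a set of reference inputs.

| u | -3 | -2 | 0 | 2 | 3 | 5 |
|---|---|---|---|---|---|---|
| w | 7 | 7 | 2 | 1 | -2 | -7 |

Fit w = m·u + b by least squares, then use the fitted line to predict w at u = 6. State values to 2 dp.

From the data, Σu·u = 51, Σu = 5, Σ1 = 6.
Right-hand side: Σu·w = -74, Σw = 8.
Eliminating b: 6·(row 1) − 5·(row 2) gives 281·m = 6·(-74) − 5·8 = -484, so m = -484/281.
Then b = (8 − 5·(-484/281))/6 = 778/281.
At u = 6: ŵ = (-484/281)·(6) + (778/281)·(1) = -2126/281.

ŵ = -7.57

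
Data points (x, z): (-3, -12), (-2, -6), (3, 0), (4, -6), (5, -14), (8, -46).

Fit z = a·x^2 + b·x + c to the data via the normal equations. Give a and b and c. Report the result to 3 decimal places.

a = -0.996, b = 1.901, c = 2.337

Setting ∂/∂a … = 0 gives: 5155·a + 693·b + 127·c = -3522;  693·a + 127·b + 15·c = -414;  127·a + 15·b + 6·c = -84.
(Σx^2·x^2 = 5155, Σx^2·x = 693, Σx^2 = 127, Σx·x = 127, Σx = 15, Σ1 = 6, Σx^2·z = -3522, Σx·z = -414, Σz = -84.)
Row-reducing yields a = -119229/119672, b = 227457/119672, c = 139815/59836.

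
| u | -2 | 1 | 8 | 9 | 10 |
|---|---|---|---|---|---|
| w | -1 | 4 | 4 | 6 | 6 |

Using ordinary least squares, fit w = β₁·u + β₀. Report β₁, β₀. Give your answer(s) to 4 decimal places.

The normal system MᵀM·[β₁, β₀]ᵀ = Mᵀw is [[250, 26]; [26, 5]]·[β₁, β₀]ᵀ = [152, 19]ᵀ.
Δ = 250·5 − 26² = 574.
β₁ = (152·5 − 26·19)/574 = 19/41; β₀ = (250·19 − 26·152)/574 = 57/41.

β₁ = 0.4634, β₀ = 1.3902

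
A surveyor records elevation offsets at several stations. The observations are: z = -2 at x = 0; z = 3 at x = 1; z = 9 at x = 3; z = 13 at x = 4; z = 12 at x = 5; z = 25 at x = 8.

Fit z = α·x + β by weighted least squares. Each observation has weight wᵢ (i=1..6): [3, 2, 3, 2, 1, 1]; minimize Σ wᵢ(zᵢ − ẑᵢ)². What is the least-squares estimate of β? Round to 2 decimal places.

β = -1.20

Normal-equation sums: Σwᵢ·x·x = 150, Σwᵢ·x = 32, Σwᵢ·1 = 12.
For AᵀWz: Σwᵢ·x·z = 451, Σwᵢ·z = 90.
Normal equations: [[150, 32]; [32, 12]]·[α, β]ᵀ = [451, 90]ᵀ.
Eliminating β: 12·(row 1) − 32·(row 2) gives 776·α = 12·451 − 32·90 = 2532, so α = 633/194.
Then β = (90 − 32·(633/194))/12 = -233/194.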